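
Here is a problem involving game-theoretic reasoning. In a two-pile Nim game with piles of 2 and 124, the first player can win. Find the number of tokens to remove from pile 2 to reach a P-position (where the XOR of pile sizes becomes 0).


Piles: 2 and 124
Current XOR: 2 XOR 124 = 126 (non-zero, so this is an N-position).
To make the XOR zero, we need to find a move that balances the piles.
For pile 2 (size 124): target = 124 XOR 126 = 2
We reduce pile 2 from 124 to 2.
Tokens removed: 124 - 2 = 122
Verification: 2 XOR 2 = 0

122


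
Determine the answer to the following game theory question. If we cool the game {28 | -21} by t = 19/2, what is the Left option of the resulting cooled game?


Original game: {28 | -21} (a switch {a | b} with a > b).
Cooling by t (for t below the temperature (a - b)/2 = 49/2) taxes each move by t: {a | b} cooled by t is {a - t | b + t}.
Cooling amount: t = 19/2
Cooled Left option: 28 - 19/2 = 37/2
Cooled Right option: -21 + 19/2 = -23/2
Cooled game: {37/2 | -23/2}
Left option = 37/2

37/2


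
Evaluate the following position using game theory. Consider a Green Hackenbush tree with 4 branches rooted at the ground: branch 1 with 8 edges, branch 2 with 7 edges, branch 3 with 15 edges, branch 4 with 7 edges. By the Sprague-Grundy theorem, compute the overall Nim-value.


The tree has 4 branches from the ground vertex.
In Green Hackenbush, the Nim-value of a simple path of length k is k.
Branch 1: length 8, Nim-value = 8
Branch 2: length 7, Nim-value = 7
Branch 3: length 15, Nim-value = 15
Branch 4: length 7, Nim-value = 7
Total Nim-value = XOR of all branch values:
0 XOR 8 = 8
8 XOR 7 = 15
15 XOR 15 = 0
0 XOR 7 = 7
Nim-value of the tree = 7

7


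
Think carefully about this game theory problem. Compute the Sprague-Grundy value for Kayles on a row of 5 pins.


Kayles: a move removes 1 or 2 adjacent pins from a contiguous row.
Removing pins from a row of k leaves two independent rows (a, b) with a + b = k - 1 (one pin) or a + b = k - 2 (two pins); an end removal gives a = 0.
By Sprague-Grundy, G(k) = mex{ G(a) XOR G(b) } over all these splits. G(0) = 0.
G(1): splits (0,0):0^0=0 -> mex({0}) = 1
G(2): splits (0,1):0^1=1 (0,0):0^0=0 -> mex({0, 1}) = 2
G(3): splits (0,2):0^2=2 (1,1):1^1=0 (0,1):0^1=1 -> mex({0, 1, 2}) = 3
G(4): splits (0,3):0^3=3 (1,2):1^2=3 (0,2):0^2=2 (1,1):1^1=0 -> mex({0, 2, 3}) = 1
G(5): splits (0,4):0^1=1 (1,3):1^3=2 (2,2):2^2=0 (0,3):0^3=3 (1,2):1^2=3 -> mex({0, 1, 2, 3}) = 4
Therefore G(5) = 4.

4


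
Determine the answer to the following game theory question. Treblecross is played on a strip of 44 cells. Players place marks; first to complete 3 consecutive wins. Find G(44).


Treblecross: place X on empty cells; 3-in-a-row wins.
Playing within two cells of an existing X lets the opponent win at once, so sensible play treats the cells i-2..i+2 around each X as dead. The player left with no safe cell loses, so this is a normal-play take-away game on strips of safe cells.
Placing X at cell i (0-indexed) of a strip of k safe cells leaves independent strips of sizes max(0, i-2) and max(0, k-i-3). Hence G(k) = mex{ G(max(0,i-2)) XOR G(max(0,k-i-3)) : 0 <= i < k }, with G(0) = 0.
G(1): splits (0,0):0^0=0 -> mex({0}) = 1
G(2): splits (0,0):0^0=0 -> mex({0}) = 1
G(3): splits (0,0):0^0=0 -> mex({0}) = 1
G(4): splits (0,1):0^1=1 (0,0):0^0=0 -> mex({0, 1}) = 2
G(5): splits (0,2):0^1=1 (0,1):0^1=1 (0,0):0^0=0 -> mex({0, 1}) = 2
G(6) = mex({1}) = 0
G(7) = mex({0, 1, 2}) = 3
G(8) = mex({0, 1, 2}) = 3
G(9) = mex({0, 2}) = 1
G(10) = mex({0, 2, 3}) = 1
G(11) = mex({0, 3}) = 1
G(12) = mex({1, 3}) = 0
G(13) = mex({0, 1, 2, 3}) = 4
G(14) = mex({0, 1, 2}) = 3
G(15) = mex({0, 1, 2}) = 3
G(16) = mex({0, 1, 2, 4}) = 3
G(17) = mex({0, 1, 3, 4}) = 2
G(18) = mex({0, 1, 3, 4}) = 2
G(19) = mex({0, 1, 3, 5}) = 2
G(20) = mex({0, 1, 2, 3, 5}) = 4
G(21) = mex({0, 1, 2, 3, 5}) = 4
G(22) = mex({1, 2, 6}) = 0
G(23) = mex({0, 1, 2, 3, 4, 6}) = 5
G(24) = mex({0, 1, 2, 3, 4}) = 5
G(25) = mex({0, 1, 3, 4, 7}) = 2
G(26) = mex({0, 1, 3, 4, 5, 7}) = 2
G(27) = mex({0, 1, 3, 5}) = 2
G(28) = mex({0, 1, 2, 5}) = 3
G(29) = mex({0, 1, 2, 4, 5, 6}) = 3
G(30) = mex({1, 2, 4, 6}) = 0
G(31) = mex({0, 1, 2, 3, 4, 6}) = 5
G(32) = mex({1, 2, 3, 4, 7}) = 0
G(33) = mex({0, 3, 7}) = 1
G(34) = mex({0, 2, 3, 5, 7}) = 1
G(35) = mex({0, 2, 3, 5, 6}) = 1
G(36) = mex({0, 1, 2, 5, 6}) = 3
G(37) = mex({0, 1, 2, 4, 5, 6}) = 3
G(38) = mex({0, 1, 2, 4}) = 3
G(39) = mex({0, 1, 2, 3, 4, 7}) = 5
G(40) = mex({0, 1, 2, 3, 4, 5, 7}) = 6
G(41) = mex({0, 1, 2, 3, 5, 7}) = 4
G(42) = mex({0, 1, 2, 3, 5, 6, 7}) = 4
G(43) = mex({0, 2, 3, 5, 6}) = 1
G(44) = mex({1, 2, 3, 4, 5, 6}) = 0
Therefore G(44) = 0.

0


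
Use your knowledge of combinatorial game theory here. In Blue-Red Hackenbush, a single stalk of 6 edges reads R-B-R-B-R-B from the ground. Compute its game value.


Edges (from ground): R-B-R-B-R-B
By Berlekamp's sign-expansion rule, a Blue-Red Hackenbush stalk has the value of the surreal number whose sign sequence is the edge sequence with B -> + and R -> -.
Sign sequence: -+-+-+
Trace the sign expansion in the surreal number tree, starting from 0:
Edge 1: R (sign -) -> bounds (-inf, 0), value = -1
Edge 2: B (sign +) -> bounds (-1, 0), value = -1/2
Edge 3: R (sign -) -> bounds (-1, -1/2), value = -3/4
Edge 4: B (sign +) -> bounds (-3/4, -1/2), value = -5/8
Edge 5: R (sign -) -> bounds (-3/4, -5/8), value = -11/16
Edge 6: B (sign +) -> bounds (-11/16, -5/8), value = -21/32
Game value = -21/32

-21/32


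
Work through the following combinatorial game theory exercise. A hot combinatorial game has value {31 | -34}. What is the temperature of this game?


The game is {31 | -34}, a switch {a | b} with numbers a > b.
Cooling {a | b} by t gives {a - t | b + t}, which stops being hot when a - t = b + t, i.e. at t = (a - b)/2. So the temperature of a switch is (a - b)/2.
Temperature = (Left option - Right option) / 2
= (31 - (-34)) / 2
= 65 / 2
= 65/2

65/2


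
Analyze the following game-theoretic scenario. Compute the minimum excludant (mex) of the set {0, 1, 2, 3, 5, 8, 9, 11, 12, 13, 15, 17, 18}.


Set = {0, 1, 2, 3, 5, 8, 9, 11, 12, 13, 15, 17, 18}
0 is in the set.
1 is in the set.
2 is in the set.
3 is in the set.
4 is NOT in the set. This is the mex.
mex = 4

4


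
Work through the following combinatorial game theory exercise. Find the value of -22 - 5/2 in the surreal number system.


x = -22, y = 5/2
Converting to common denominator: 2
x = -44/2, y = 5/2
x - y = -22 - 5/2 = -49/2

-49/2


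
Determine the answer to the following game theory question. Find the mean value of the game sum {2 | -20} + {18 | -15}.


G1 = {2 | -20}, G2 = {18 | -15}
Each is a switch {a | b} with numbers a > b; its mean value is (a + b)/2, and mean value is additive over game sums: m(G1 + G2) = m(G1) + m(G2).
Mean of G1 = (2 + (-20))/2 = -18/2 = -9
Mean of G2 = (18 + (-15))/2 = 3/2 = 3/2
Mean of G1 + G2 = -9 + 3/2 = -15/2

-15/2


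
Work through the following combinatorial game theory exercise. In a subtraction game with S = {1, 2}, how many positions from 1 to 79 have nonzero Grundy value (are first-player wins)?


Subtraction set S = {1, 2}, so G(n) = n mod 3.
G(n) = 0 when n is a multiple of 3.
Multiples of 3 in [1, 79]: 26
N-positions (nonzero Grundy) = 79 - 26 = 53

53


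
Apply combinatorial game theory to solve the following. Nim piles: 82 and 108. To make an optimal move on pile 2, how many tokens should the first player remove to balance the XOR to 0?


Piles: 82 and 108
Current XOR: 82 XOR 108 = 62 (non-zero, so this is an N-position).
To make the XOR zero, we need to find a move that balances the piles.
For pile 2 (size 108): target = 108 XOR 62 = 82
We reduce pile 2 from 108 to 82.
Tokens removed: 108 - 82 = 26
Verification: 82 XOR 82 = 0

26


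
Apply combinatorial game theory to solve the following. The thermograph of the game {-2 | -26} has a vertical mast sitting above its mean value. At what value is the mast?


Game = {-2 | -26}, a switch {a | b} with numbers a > b.
Its thermograph has left wall a - t and right wall b + t, which meet at t = (a - b)/2, where both equal (a + b)/2. So the mast (mean value) is at (a + b)/2.
Mean = (-2 + (-26))/2 = -28/2 = -14

-14


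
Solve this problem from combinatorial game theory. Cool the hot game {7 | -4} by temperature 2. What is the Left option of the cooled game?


Original game: {7 | -4} (a switch {a | b} with a > b).
Cooling by t (for t below the temperature (a - b)/2 = 11/2) taxes each move by t: {a | b} cooled by t is {a - t | b + t}.
Cooling amount: t = 2
Cooled Left option: 7 - 2 = 5
Cooled Right option: -4 + 2 = -2
Cooled game: {5 | -2}
Left option = 5

5


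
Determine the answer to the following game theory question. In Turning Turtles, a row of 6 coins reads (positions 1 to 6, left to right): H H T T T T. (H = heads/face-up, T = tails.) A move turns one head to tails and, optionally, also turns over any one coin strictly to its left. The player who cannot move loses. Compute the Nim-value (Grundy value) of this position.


Coins: H H T T T T
Key fact: a single head at position k behaves exactly like a Nim heap of size k (turning it to T and optionally flipping a coin at j < k corresponds to moving the heap from k to j, or to 0), and heads combine as a disjunctive sum (two heads at the same place would cancel, matching j XOR j = 0). So the Nim-value is the XOR of the 1-indexed positions of the heads.
Face-up positions (1-indexed): [1, 2]
XOR 0 with 1: 0 XOR 1 = 1
XOR 1 with 2: 1 XOR 2 = 3
Nim-value = 3

3


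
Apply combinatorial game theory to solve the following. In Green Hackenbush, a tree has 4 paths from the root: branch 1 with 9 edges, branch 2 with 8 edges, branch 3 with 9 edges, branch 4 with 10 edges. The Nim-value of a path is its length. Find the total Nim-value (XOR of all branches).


The tree has 4 branches from the ground vertex.
In Green Hackenbush, the Nim-value of a simple path of length k is k.
Branch 1: length 9, Nim-value = 9
Branch 2: length 8, Nim-value = 8
Branch 3: length 9, Nim-value = 9
Branch 4: length 10, Nim-value = 10
Total Nim-value = XOR of all branch values:
0 XOR 9 = 9
9 XOR 8 = 1
1 XOR 9 = 8
8 XOR 10 = 2
Nim-value of the tree = 2

2


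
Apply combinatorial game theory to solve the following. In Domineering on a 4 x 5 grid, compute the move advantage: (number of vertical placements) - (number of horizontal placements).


Board is 4 x 5 (rows x cols).
Left (vertical) placements: (rows-1) * cols = 3 * 5 = 15
Right (horizontal) placements: rows * (cols-1) = 4 * 4 = 16
Advantage = Left - Right = 15 - 16 = -1

-1


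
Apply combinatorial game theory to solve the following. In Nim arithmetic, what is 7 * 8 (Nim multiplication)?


Nim multiplication is bilinear over XOR: (u XOR v) * w = (u*w) XOR (v*w).
So we split each operand into its bit components and XOR the pairwise Nim products.
7 = 1 + 2 + 4 (as XOR of powers of 2).
8 = 8 (as XOR of powers of 2).
Using the standard Nim-product table on single bits:
  2*2 = 3,   2*4 = 8,   2*8 = 12,
  4*4 = 6,   4*8 = 11,  8*8 = 13,
and  1*x = x (identity), k*l = l*k (commutative).
Pairwise Nim products:
  1 * 8 = 8
  2 * 8 = 12
  4 * 8 = 11
XOR them: 8 XOR 12 XOR 11 = 15.
Result: 7 * 8 = 15 (in Nim).

15


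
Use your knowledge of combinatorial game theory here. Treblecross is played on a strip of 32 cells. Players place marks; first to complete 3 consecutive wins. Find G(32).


Treblecross: place X on empty cells; 3-in-a-row wins.
Playing within two cells of an existing X lets the opponent win at once, so sensible play treats the cells i-2..i+2 around each X as dead. The player left with no safe cell loses, so this is a normal-play take-away game on strips of safe cells.
Placing X at cell i (0-indexed) of a strip of k safe cells leaves independent strips of sizes max(0, i-2) and max(0, k-i-3). Hence G(k) = mex{ G(max(0,i-2)) XOR G(max(0,k-i-3)) : 0 <= i < k }, with G(0) = 0.
G(1): splits (0,0):0^0=0 -> mex({0}) = 1
G(2): splits (0,0):0^0=0 -> mex({0}) = 1
G(3): splits (0,0):0^0=0 -> mex({0}) = 1
G(4): splits (0,1):0^1=1 (0,0):0^0=0 -> mex({0, 1}) = 2
G(5): splits (0,2):0^1=1 (0,1):0^1=1 (0,0):0^0=0 -> mex({0, 1}) = 2
G(6) = mex({1}) = 0
G(7) = mex({0, 1, 2}) = 3
G(8) = mex({0, 1, 2}) = 3
G(9) = mex({0, 2}) = 1
G(10) = mex({0, 2, 3}) = 1
G(11) = mex({0, 3}) = 1
G(12) = mex({1, 3}) = 0
G(13) = mex({0, 1, 2, 3}) = 4
G(14) = mex({0, 1, 2}) = 3
G(15) = mex({0, 1, 2}) = 3
G(16) = mex({0, 1, 2, 4}) = 3
G(17) = mex({0, 1, 3, 4}) = 2
G(18) = mex({0, 1, 3, 4}) = 2
G(19) = mex({0, 1, 3, 5}) = 2
G(20) = mex({0, 1, 2, 3, 5}) = 4
G(21) = mex({0, 1, 2, 3, 5}) = 4
G(22) = mex({1, 2, 6}) = 0
G(23) = mex({0, 1, 2, 3, 4, 6}) = 5
G(24) = mex({0, 1, 2, 3, 4}) = 5
G(25) = mex({0, 1, 3, 4, 7}) = 2
G(26) = mex({0, 1, 3, 4, 5, 7}) = 2
G(27) = mex({0, 1, 3, 5}) = 2
G(28) = mex({0, 1, 2, 5}) = 3
G(29) = mex({0, 1, 2, 4, 5, 6}) = 3
G(30) = mex({1, 2, 4, 6}) = 0
G(31) = mex({0, 1, 2, 3, 4, 6}) = 5
G(32) = mex({1, 2, 3, 4, 7}) = 0
Therefore G(32) = 0.

0


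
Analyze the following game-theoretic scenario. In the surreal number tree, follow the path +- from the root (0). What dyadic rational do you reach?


Sign expansion: +-
Rule: track bounds (lo, hi), initially (-inf, +inf). On '+', the current value becomes lo and we move to the simplest number in (value, hi): value + 1 if hi = +inf, otherwise the midpoint (value + hi)/2. On '-', the current value becomes hi and we move to value - 1 if lo = -inf, otherwise the midpoint (lo + value)/2.
Start at 0.
Step 1: sign = +, move right. Bounds: (0, +inf). Value = 1
Step 2: sign = -, move left. Bounds: (0, 1). Value = 1/2
The surreal number with sign expansion +- is 1/2.

1/2


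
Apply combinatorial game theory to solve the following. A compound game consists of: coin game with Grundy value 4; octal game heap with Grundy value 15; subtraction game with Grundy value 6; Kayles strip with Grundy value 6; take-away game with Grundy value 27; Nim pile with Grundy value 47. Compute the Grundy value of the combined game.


By the Sprague-Grundy theorem, the Grundy value of a sum of games is the XOR of individual Grundy values.
coin game: Grundy value = 4. Running XOR: 0 XOR 4 = 4
octal game heap: Grundy value = 15. Running XOR: 4 XOR 15 = 11
subtraction game: Grundy value = 6. Running XOR: 11 XOR 6 = 13
Kayles strip: Grundy value = 6. Running XOR: 13 XOR 6 = 11
take-away game: Grundy value = 27. Running XOR: 11 XOR 27 = 16
Nim pile: Grundy value = 47. Running XOR: 16 XOR 47 = 63
The combined Grundy value is 63.

63


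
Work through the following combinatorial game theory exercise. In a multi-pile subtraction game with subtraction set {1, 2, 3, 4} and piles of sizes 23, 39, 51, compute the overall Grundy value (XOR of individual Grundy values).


Subtraction set: {1, 2, 3, 4}
For this subtraction set, G(n) = n mod 5 (period = max + 1 = 5).
Pile 1 (size 23): G(23) = 23 mod 5 = 3
Pile 2 (size 39): G(39) = 39 mod 5 = 4
Pile 3 (size 51): G(51) = 51 mod 5 = 1
Total Grundy value = XOR of all: 3 XOR 4 XOR 1 = 6

6


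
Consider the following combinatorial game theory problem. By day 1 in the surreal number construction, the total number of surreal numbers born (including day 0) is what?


Day 0: {|} = 0 is born. Count = 1.
Day n: the number of surreal numbers born by day n is 2^(n+1) - 1.
By day 0: 2^1 - 1 = 1
By day 1: 2^2 - 1 = 3
By day 1: 3 surreal numbers.

3


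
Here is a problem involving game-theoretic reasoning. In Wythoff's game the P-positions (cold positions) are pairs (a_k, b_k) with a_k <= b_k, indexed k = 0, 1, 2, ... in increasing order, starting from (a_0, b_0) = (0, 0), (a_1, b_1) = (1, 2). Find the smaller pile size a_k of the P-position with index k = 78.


By Wythoff's theorem, a_k = floor(k * phi) and b_k = floor(k * phi^2) = a_k + k, where phi = (1 + sqrt(5))/2 is the golden ratio.
phi = (1 + sqrt(5))/2 = 1.618034
k = 78
k * phi = 78 * 1.618034 = 126.206651
a_78 = floor(k * phi) = 126

126


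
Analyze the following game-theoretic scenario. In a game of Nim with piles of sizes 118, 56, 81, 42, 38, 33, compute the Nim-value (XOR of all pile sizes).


We need the XOR (exclusive or) of all pile sizes.
After XOR-ing pile 1 (size 118): 0 XOR 118 = 118
After XOR-ing pile 2 (size 56): 118 XOR 56 = 78
After XOR-ing pile 3 (size 81): 78 XOR 81 = 31
After XOR-ing pile 4 (size 42): 31 XOR 42 = 53
After XOR-ing pile 5 (size 38): 53 XOR 38 = 19
After XOR-ing pile 6 (size 33): 19 XOR 33 = 50
The Nim-value of this position is 50.

50


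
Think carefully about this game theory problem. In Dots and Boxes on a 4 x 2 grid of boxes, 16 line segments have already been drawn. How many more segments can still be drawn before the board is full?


Grid: 4 x 2 boxes, i.e. 5 rows and 3 columns of dots.
Horizontal edges: (rows + 1) * cols = 5 * 2 = 10
Vertical edges: rows * (cols + 1) = 4 * 3 = 12
Total edges: 10 + 12 = 22
Edges drawn: 16
Remaining: 22 - 16 = 6

6


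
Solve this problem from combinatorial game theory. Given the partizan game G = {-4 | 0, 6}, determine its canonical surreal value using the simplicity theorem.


Left options: {-4}, max = -4
Right options: {0, 6}, min = 0
All options are numbers and max(Left) < min(Right), so by the simplicity theorem the value is the simplest (earliest-born) number strictly between -4 and 0.
Integers -3 through -1 all lie strictly between -4 and 0.
Among integers, the simplest (lowest birthday = smallest |n|; 0 is born on day 0, +-n on day n) is -1.
No non-integer in the interval can be simpler: if x is a non-integer in the interval, then floor(x) or ceil(x) also lies in the interval (the interval contains an integer), and both are proper prefixes of x's sign expansion, i.e. born earlier. So the game value is -1.
Game value = -1

-1


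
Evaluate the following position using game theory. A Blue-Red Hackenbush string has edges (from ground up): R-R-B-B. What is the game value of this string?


Edges (from ground): R-R-B-B
By Berlekamp's sign-expansion rule, a Blue-Red Hackenbush stalk has the value of the surreal number whose sign sequence is the edge sequence with B -> + and R -> -.
Sign sequence: --++
Trace the sign expansion in the surreal number tree, starting from 0:
Edge 1: R (sign -) -> bounds (-inf, 0), value = -1
Edge 2: R (sign -) -> bounds (-inf, -1), value = -2
Edge 3: B (sign +) -> bounds (-2, -1), value = -3/2
Edge 4: B (sign +) -> bounds (-3/2, -1), value = -5/4
Game value = -5/4

-5/4


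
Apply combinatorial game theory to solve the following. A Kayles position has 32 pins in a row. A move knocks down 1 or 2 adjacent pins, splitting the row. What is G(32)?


Kayles: a move removes 1 or 2 adjacent pins from a contiguous row.
Removing pins from a row of k leaves two independent rows (a, b) with a + b = k - 1 (one pin) or a + b = k - 2 (two pins); an end removal gives a = 0.
By Sprague-Grundy, G(k) = mex{ G(a) XOR G(b) } over all these splits. G(0) = 0.
G(1): splits (0,0):0^0=0 -> mex({0}) = 1
G(2): splits (0,1):0^1=1 (0,0):0^0=0 -> mex({0, 1}) = 2
G(3): splits (0,2):0^2=2 (1,1):1^1=0 (0,1):0^1=1 -> mex({0, 1, 2}) = 3
G(4): splits (0,3):0^3=3 (1,2):1^2=3 (0,2):0^2=2 (1,1):1^1=0 -> mex({0, 2, 3}) = 1
G(5): splits (0,4):0^1=1 (1,3):1^3=2 (2,2):2^2=0 (0,3):0^3=3 (1,2):1^2=3 -> mex({0, 1, 2, 3}) = 4
G(6) = mex({0, 1, 2, 4}) = 3
G(7) = mex({0, 1, 3, 4, 5}) = 2
G(8) = mex({0, 2, 3, 5, 6}) = 1
G(9) = mex({0, 1, 2, 3, 6, 7}) = 4
G(10) = mex({0, 1, 3, 4, 5, 7}) = 2
G(11) = mex({0, 1, 2, 3, 4, 5}) = 6
G(12) = mex({0, 1, 2, 3, 5, 6, 7}) = 4
G(13) = mex({0, 2, 3, 4, 6, 7}) = 1
G(14) = mex({0, 1, 4, 5, 6, 7}) = 2
G(15) = mex({0, 1, 2, 3, 4, 5, 6}) = 7
G(16) = mex({0, 2, 3, 5, 6, 7}) = 1
G(17) = mex({0, 1, 2, 3, 5, 6, 7}) = 4
G(18) = mex({0, 1, 2, 4, 5, 6}) = 3
G(19) = mex({0, 1, 3, 4, 5, 7}) = 2
G(20) = mex({0, 2, 3, 4, 5, 6, 7}) = 1
G(21) = mex({0, 1, 2, 3, 5, 6, 7}) = 4
G(22) = mex({0, 1, 2, 3, 4, 5, 7}) = 6
G(23) = mex({0, 1, 2, 3, 4, 5, 6}) = 7
G(24) = mex({0, 1, 2, 3, 5, 6, 7}) = 4
G(25) = mex({0, 2, 3, 4, 6, 7}) = 1
G(26) = mex({0, 1, 3, 4, 5, 6, 7}) = 2
G(27) = mex({0, 1, 2, 3, 4, 5, 6, 7}) = 8
G(28) = mex({0, 1, 2, 3, 4, 6, 7, 8}) = 5
G(29) = mex({0, 1, 2, 3, 5, 6, 7, 8, 9}) = 4
G(30) = mex({0, 1, 2, 3, 4, 5, 6, 9, 10}) = 7
G(31) = mex({0, 1, 3, 4, 5, 7, 10, 11}) = 2
G(32) = mex({0, 2, 3, 4, 5, 6, 7, 9, 11}) = 1
Therefore G(32) = 1.

1


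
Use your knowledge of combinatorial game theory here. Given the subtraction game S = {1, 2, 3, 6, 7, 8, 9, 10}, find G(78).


The subtraction set is S = {1, 2, 3, 6, 7, 8, 9, 10}.
G(k) = mex{ G(k - s) : s in S, s <= k }. We compute iteratively: G(0) = 0.
G(1) = mex({0}) = 1
G(2) = mex({0, 1}) = 2
G(3) = mex({0, 1, 2}) = 3
G(4) = mex({1, 2, 3}) = 0
G(5) = mex({0, 2, 3}) = 1
G(6) = mex({0, 1, 3}) = 2
G(7) = mex({0, 1, 2}) = 3
G(8) = mex({0, 1, 2, 3}) = 4
G(9) = mex({0, 1, 2, 3, 4}) = 5
G(10) = mex({0, 1, 2, 3, 4, 5}) = 6
G(11) = mex({0, 1, 2, 3, 4, 5, 6}) = 7
G(12) = mex({0, 1, 2, 3, 5, 6, 7}) = 4
G(13) = mex({0, 1, 2, 3, 4, 6, 7}) = 5
G(14) = mex({0, 1, 2, 3, 4, 5, 7}) = 6
G(15) = mex({1, 2, 3, 4, 5, 6}) = 0
G(16) = mex({0, 2, 3, 4, 5, 6}) = 1
G(17) = mex({0, 1, 3, 4, 5, 6, 7}) = 2
G(18) = mex({0, 1, 2, 4, 5, 6, 7}) = 3
G(19) = mex({1, 2, 3, 4, 5, 6, 7}) = 0
G(20) = mex({0, 2, 3, 4, 5, 6, 7}) = 1
G(21) = mex({0, 1, 3, 4, 5, 6, 7}) = 2
G(22) = mex({0, 1, 2, 4, 5, 6}) = 3
G(23) = mex({0, 1, 2, 3, 5, 6}) = 4
G(24) = mex({0, 1, 2, 3, 4, 6}) = 5
Observe that G(15)..G(24) = 0, 1, 2, 3, 0, 1, 2, 3, 4, 5 repeats G(0)..G(9) = 0, 1, 2, 3, 0, 1, 2, 3, 4, 5.
For k >= max(S) = 10, G(k) is determined by the previous 10 values G(k-10)..G(k-1); a window of 10 consecutive values has recurred shifted by 15, so by induction G(k + 15) = G(k) for all k >= 0: the sequence is periodic from the start with period 15.
One period: G(0..14) = 0, 1, 2, 3, 0, 1, 2, 3, 4, 5, 6, 7, 4, 5, 6.
78 mod 15 = 3, so G(78) = G(3) = 3.

3


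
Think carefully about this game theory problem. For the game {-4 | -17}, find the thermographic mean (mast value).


Game = {-4 | -17}, a switch {a | b} with numbers a > b.
Its thermograph has left wall a - t and right wall b + t, which meet at t = (a - b)/2, where both equal (a + b)/2. So the mast (mean value) is at (a + b)/2.
Mean = (-4 + (-17))/2 = -21/2 = -21/2

-21/2


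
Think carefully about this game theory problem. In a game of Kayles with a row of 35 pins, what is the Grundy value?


Kayles: a move removes 1 or 2 adjacent pins from a contiguous row.
Removing pins from a row of k leaves two independent rows (a, b) with a + b = k - 1 (one pin) or a + b = k - 2 (two pins); an end removal gives a = 0.
By Sprague-Grundy, G(k) = mex{ G(a) XOR G(b) } over all these splits. G(0) = 0.
G(1): splits (0,0):0^0=0 -> mex({0}) = 1
G(2): splits (0,1):0^1=1 (0,0):0^0=0 -> mex({0, 1}) = 2
G(3): splits (0,2):0^2=2 (1,1):1^1=0 (0,1):0^1=1 -> mex({0, 1, 2}) = 3
G(4): splits (0,3):0^3=3 (1,2):1^2=3 (0,2):0^2=2 (1,1):1^1=0 -> mex({0, 2, 3}) = 1
G(5): splits (0,4):0^1=1 (1,3):1^3=2 (2,2):2^2=0 (0,3):0^3=3 (1,2):1^2=3 -> mex({0, 1, 2, 3}) = 4
G(6) = mex({0, 1, 2, 4}) = 3
G(7) = mex({0, 1, 3, 4, 5}) = 2
G(8) = mex({0, 2, 3, 5, 6}) = 1
G(9) = mex({0, 1, 2, 3, 6, 7}) = 4
G(10) = mex({0, 1, 3, 4, 5, 7}) = 2
G(11) = mex({0, 1, 2, 3, 4, 5}) = 6
G(12) = mex({0, 1, 2, 3, 5, 6, 7}) = 4
G(13) = mex({0, 2, 3, 4, 6, 7}) = 1
G(14) = mex({0, 1, 4, 5, 6, 7}) = 2
G(15) = mex({0, 1, 2, 3, 4, 5, 6}) = 7
G(16) = mex({0, 2, 3, 5, 6, 7}) = 1
G(17) = mex({0, 1, 2, 3, 5, 6, 7}) = 4
G(18) = mex({0, 1, 2, 4, 5, 6}) = 3
G(19) = mex({0, 1, 3, 4, 5, 7}) = 2
G(20) = mex({0, 2, 3, 4, 5, 6, 7}) = 1
G(21) = mex({0, 1, 2, 3, 5, 6, 7}) = 4
G(22) = mex({0, 1, 2, 3, 4, 5, 7}) = 6
G(23) = mex({0, 1, 2, 3, 4, 5, 6}) = 7
G(24) = mex({0, 1, 2, 3, 5, 6, 7}) = 4
G(25) = mex({0, 2, 3, 4, 6, 7}) = 1
G(26) = mex({0, 1, 3, 4, 5, 6, 7}) = 2
G(27) = mex({0, 1, 2, 3, 4, 5, 6, 7}) = 8
G(28) = mex({0, 1, 2, 3, 4, 6, 7, 8}) = 5
G(29) = mex({0, 1, 2, 3, 5, 6, 7, 8, 9}) = 4
G(30) = mex({0, 1, 2, 3, 4, 5, 6, 9, 10}) = 7
G(31) = mex({0, 1, 3, 4, 5, 7, 10, 11}) = 2
G(32) = mex({0, 2, 3, 4, 5, 6, 7, 9, 11}) = 1
G(33) = mex({0, 1, 2, 3, 4, 5, 6, 7, 9, 12}) = 8
G(34) = mex({0, 1, 2, 3, 4, 5, 7, 8, 11, 12}) = 6
G(35) = mex({0, 1, 2, 3, 4, 5, 6, 8, 9, 10, 11}) = 7
Therefore G(35) = 7.

7


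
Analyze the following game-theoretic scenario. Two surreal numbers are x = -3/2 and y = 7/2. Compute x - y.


x = -3/2, y = 7/2
Converting to common denominator: 2
x = -3/2, y = 7/2
x - y = -3/2 - 7/2 = -5

-5


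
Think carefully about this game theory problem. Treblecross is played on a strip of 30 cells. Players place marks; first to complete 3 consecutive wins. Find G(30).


Treblecross: place X on empty cells; 3-in-a-row wins.
Playing within two cells of an existing X lets the opponent win at once, so sensible play treats the cells i-2..i+2 around each X as dead. The player left with no safe cell loses, so this is a normal-play take-away game on strips of safe cells.
Placing X at cell i (0-indexed) of a strip of k safe cells leaves independent strips of sizes max(0, i-2) and max(0, k-i-3). Hence G(k) = mex{ G(max(0,i-2)) XOR G(max(0,k-i-3)) : 0 <= i < k }, with G(0) = 0.
G(1): splits (0,0):0^0=0 -> mex({0}) = 1
G(2): splits (0,0):0^0=0 -> mex({0}) = 1
G(3): splits (0,0):0^0=0 -> mex({0}) = 1
G(4): splits (0,1):0^1=1 (0,0):0^0=0 -> mex({0, 1}) = 2
G(5): splits (0,2):0^1=1 (0,1):0^1=1 (0,0):0^0=0 -> mex({0, 1}) = 2
G(6) = mex({1}) = 0
G(7) = mex({0, 1, 2}) = 3
G(8) = mex({0, 1, 2}) = 3
G(9) = mex({0, 2}) = 1
G(10) = mex({0, 2, 3}) = 1
G(11) = mex({0, 3}) = 1
G(12) = mex({1, 3}) = 0
G(13) = mex({0, 1, 2, 3}) = 4
G(14) = mex({0, 1, 2}) = 3
G(15) = mex({0, 1, 2}) = 3
G(16) = mex({0, 1, 2, 4}) = 3
G(17) = mex({0, 1, 3, 4}) = 2
G(18) = mex({0, 1, 3, 4}) = 2
G(19) = mex({0, 1, 3, 5}) = 2
G(20) = mex({0, 1, 2, 3, 5}) = 4
G(21) = mex({0, 1, 2, 3, 5}) = 4
G(22) = mex({1, 2, 6}) = 0
G(23) = mex({0, 1, 2, 3, 4, 6}) = 5
G(24) = mex({0, 1, 2, 3, 4}) = 5
G(25) = mex({0, 1, 3, 4, 7}) = 2
G(26) = mex({0, 1, 3, 4, 5, 7}) = 2
G(27) = mex({0, 1, 3, 5}) = 2
G(28) = mex({0, 1, 2, 5}) = 3
G(29) = mex({0, 1, 2, 4, 5, 6}) = 3
G(30) = mex({1, 2, 4, 6}) = 0
Therefore G(30) = 0.

0


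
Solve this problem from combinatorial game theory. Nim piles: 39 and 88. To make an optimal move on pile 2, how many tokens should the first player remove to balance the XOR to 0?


Piles: 39 and 88
Current XOR: 39 XOR 88 = 127 (non-zero, so this is an N-position).
To make the XOR zero, we need to find a move that balances the piles.
For pile 2 (size 88): target = 88 XOR 127 = 39
We reduce pile 2 from 88 to 39.
Tokens removed: 88 - 39 = 49
Verification: 39 XOR 39 = 0

49


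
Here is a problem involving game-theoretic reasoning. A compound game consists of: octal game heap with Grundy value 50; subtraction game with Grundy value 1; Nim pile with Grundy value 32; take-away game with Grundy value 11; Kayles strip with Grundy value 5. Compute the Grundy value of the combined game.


By the Sprague-Grundy theorem, the Grundy value of a sum of games is the XOR of individual Grundy values.
octal game heap: Grundy value = 50. Running XOR: 0 XOR 50 = 50
subtraction game: Grundy value = 1. Running XOR: 50 XOR 1 = 51
Nim pile: Grundy value = 32. Running XOR: 51 XOR 32 = 19
take-away game: Grundy value = 11. Running XOR: 19 XOR 11 = 24
Kayles strip: Grundy value = 5. Running XOR: 24 XOR 5 = 29
The combined Grundy value is 29.

29


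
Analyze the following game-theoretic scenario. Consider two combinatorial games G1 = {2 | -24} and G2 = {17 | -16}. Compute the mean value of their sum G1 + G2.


G1 = {2 | -24}, G2 = {17 | -16}
Each is a switch {a | b} with numbers a > b; its mean value is (a + b)/2, and mean value is additive over game sums: m(G1 + G2) = m(G1) + m(G2).
Mean of G1 = (2 + (-24))/2 = -22/2 = -11
Mean of G2 = (17 + (-16))/2 = 1/2 = 1/2
Mean of G1 + G2 = -11 + 1/2 = -21/2

-21/2


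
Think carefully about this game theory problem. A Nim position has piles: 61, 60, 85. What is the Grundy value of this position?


We need the XOR (exclusive or) of all pile sizes.
After XOR-ing pile 1 (size 61): 0 XOR 61 = 61
After XOR-ing pile 2 (size 60): 61 XOR 60 = 1
After XOR-ing pile 3 (size 85): 1 XOR 85 = 84
The Nim-value of this position is 84.

84


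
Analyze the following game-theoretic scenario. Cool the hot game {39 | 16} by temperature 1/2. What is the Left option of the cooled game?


Original game: {39 | 16} (a switch {a | b} with a > b).
Cooling by t (for t below the temperature (a - b)/2 = 23/2) taxes each move by t: {a | b} cooled by t is {a - t | b + t}.
Cooling amount: t = 1/2
Cooled Left option: 39 - 1/2 = 77/2
Cooled Right option: 16 + 1/2 = 33/2
Cooled game: {77/2 | 33/2}
Left option = 77/2

77/2


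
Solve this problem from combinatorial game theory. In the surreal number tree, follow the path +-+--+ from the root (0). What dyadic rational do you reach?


Sign expansion: +-+--+
Rule: track bounds (lo, hi), initially (-inf, +inf). On '+', the current value becomes lo and we move to the simplest number in (value, hi): value + 1 if hi = +inf, otherwise the midpoint (value + hi)/2. On '-', the current value becomes hi and we move to value - 1 if lo = -inf, otherwise the midpoint (lo + value)/2.
Start at 0.
Step 1: sign = +, move right. Bounds: (0, +inf). Value = 1
Step 2: sign = -, move left. Bounds: (0, 1). Value = 1/2
Step 3: sign = +, move right. Bounds: (1/2, 1). Value = 3/4
Step 4: sign = -, move left. Bounds: (1/2, 3/4). Value = 5/8
Step 5: sign = -, move left. Bounds: (1/2, 5/8). Value = 9/16
Step 6: sign = +, move right. Bounds: (9/16, 5/8). Value = 19/32
The surreal number with sign expansion +-+--+ is 19/32.

19/32


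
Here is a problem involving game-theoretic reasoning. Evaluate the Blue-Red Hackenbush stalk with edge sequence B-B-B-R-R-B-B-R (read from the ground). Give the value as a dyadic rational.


Edges (from ground): B-B-B-R-R-B-B-R
By Berlekamp's sign-expansion rule, a Blue-Red Hackenbush stalk has the value of the surreal number whose sign sequence is the edge sequence with B -> + and R -> -.
Sign sequence: +++--++-
Trace the sign expansion in the surreal number tree, starting from 0:
Edge 1: B (sign +) -> bounds (0, +inf), value = 1
Edge 2: B (sign +) -> bounds (1, +inf), value = 2
Edge 3: B (sign +) -> bounds (2, +inf), value = 3
Edge 4: R (sign -) -> bounds (2, 3), value = 5/2
Edge 5: R (sign -) -> bounds (2, 5/2), value = 9/4
Edge 6: B (sign +) -> bounds (9/4, 5/2), value = 19/8
Edge 7: B (sign +) -> bounds (19/8, 5/2), value = 39/16
Edge 8: R (sign -) -> bounds (19/8, 39/16), value = 77/32
Game value = 77/32

77/32


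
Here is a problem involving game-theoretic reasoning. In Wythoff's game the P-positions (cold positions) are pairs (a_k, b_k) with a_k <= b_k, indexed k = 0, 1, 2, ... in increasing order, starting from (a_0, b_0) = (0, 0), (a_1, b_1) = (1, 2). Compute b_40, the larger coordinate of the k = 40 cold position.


By Wythoff's theorem, a_k = floor(k * phi) and b_k = floor(k * phi^2) = a_k + k, where phi = (1 + sqrt(5))/2 is the golden ratio.
phi = (1 + sqrt(5))/2 = 1.618034
phi^2 = phi + 1 = 2.618034
k = 40
k * phi^2 = 40 * 2.618034 = 104.721360
b_40 = floor(k * phi^2) = 104 (check: a_40 + k = 64 + 40 = 104)

104


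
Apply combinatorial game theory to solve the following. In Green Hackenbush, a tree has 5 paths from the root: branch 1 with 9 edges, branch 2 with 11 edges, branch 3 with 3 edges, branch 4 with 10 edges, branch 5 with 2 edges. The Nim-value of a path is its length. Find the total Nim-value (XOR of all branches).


The tree has 5 branches from the ground vertex.
In Green Hackenbush, the Nim-value of a simple path of length k is k.
Branch 1: length 9, Nim-value = 9
Branch 2: length 11, Nim-value = 11
Branch 3: length 3, Nim-value = 3
Branch 4: length 10, Nim-value = 10
Branch 5: length 2, Nim-value = 2
Total Nim-value = XOR of all branch values:
0 XOR 9 = 9
9 XOR 11 = 2
2 XOR 3 = 1
1 XOR 10 = 11
11 XOR 2 = 9
Nim-value of the tree = 9

9


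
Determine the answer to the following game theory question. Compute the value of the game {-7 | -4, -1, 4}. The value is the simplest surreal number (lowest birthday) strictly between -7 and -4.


Left options: {-7}, max = -7
Right options: {-4, -1, 4}, min = -4
All options are numbers and max(Left) < min(Right), so by the simplicity theorem the value is the simplest (earliest-born) number strictly between -7 and -4.
Integers -6 through -5 all lie strictly between -7 and -4.
Among integers, the simplest (lowest birthday = smallest |n|; 0 is born on day 0, +-n on day n) is -5.
No non-integer in the interval can be simpler: if x is a non-integer in the interval, then floor(x) or ceil(x) also lies in the interval (the interval contains an integer), and both are proper prefixes of x's sign expansion, i.e. born earlier. So the game value is -5.
Game value = -5

-5


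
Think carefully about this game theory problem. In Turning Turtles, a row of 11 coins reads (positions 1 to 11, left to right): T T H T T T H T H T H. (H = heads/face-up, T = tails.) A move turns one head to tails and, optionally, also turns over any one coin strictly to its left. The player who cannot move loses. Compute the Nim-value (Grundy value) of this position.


Coins: T T H T T T H T H T H
Key fact: a single head at position k behaves exactly like a Nim heap of size k (turning it to T and optionally flipping a coin at j < k corresponds to moving the heap from k to j, or to 0), and heads combine as a disjunctive sum (two heads at the same place would cancel, matching j XOR j = 0). So the Nim-value is the XOR of the 1-indexed positions of the heads.
Face-up positions (1-indexed): [3, 7, 9, 11]
XOR 0 with 3: 0 XOR 3 = 3
XOR 3 with 7: 3 XOR 7 = 4
XOR 4 with 9: 4 XOR 9 = 13
XOR 13 with 11: 13 XOR 11 = 6
Nim-value = 6

6


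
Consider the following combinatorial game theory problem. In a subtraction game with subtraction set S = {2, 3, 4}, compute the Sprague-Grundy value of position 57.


The subtraction set is S = {2, 3, 4}.
G(k) = mex{ G(k - s) : s in S, s <= k }. We compute iteratively: G(0) = 0.
G(1) = mex({}) = 0
G(2) = mex({0}) = 1
G(3) = mex({0}) = 1
G(4) = mex({0, 1}) = 2
G(5) = mex({0, 1}) = 2
G(6) = mex({1, 2}) = 0
G(7) = mex({1, 2}) = 0
G(8) = mex({0, 2}) = 1
G(9) = mex({0, 2}) = 1
Observe that G(6)..G(9) = 0, 0, 1, 1 repeats G(0)..G(3) = 0, 0, 1, 1.
For k >= max(S) = 4, G(k) is determined by the previous 4 values G(k-4)..G(k-1); a window of 4 consecutive values has recurred shifted by 6, so by induction G(k + 6) = G(k) for all k >= 0: the sequence is periodic from the start with period 6.
One period: G(0..5) = 0, 0, 1, 1, 2, 2.
57 mod 6 = 3, so G(57) = G(3) = 1.

1


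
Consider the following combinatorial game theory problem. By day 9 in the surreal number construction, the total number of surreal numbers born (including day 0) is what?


Day 0: {|} = 0 is born. Count = 1.
Day n: the number of surreal numbers born by day n is 2^(n+1) - 1.
By day 0: 2^1 - 1 = 1
By day 1: 2^2 - 1 = 3
By day 2: 2^3 - 1 = 7
By day 3: 2^4 - 1 = 15
By day 4: 2^5 - 1 = 31
By day 5: 2^6 - 1 = 63
By day 6: 2^7 - 1 = 127
By day 7: 2^8 - 1 = 255
By day 8: 2^9 - 1 = 511
By day 9: 2^10 - 1 = 1023
By day 9: 1023 surreal numbers.

1023


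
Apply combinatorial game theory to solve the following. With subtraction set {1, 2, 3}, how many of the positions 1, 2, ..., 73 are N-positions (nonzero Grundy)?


Subtraction set S = {1, 2, 3}, so G(n) = n mod 4.
G(n) = 0 when n is a multiple of 4.
Multiples of 4 in [1, 73]: 18
N-positions (nonzero Grundy) = 73 - 18 = 55

55


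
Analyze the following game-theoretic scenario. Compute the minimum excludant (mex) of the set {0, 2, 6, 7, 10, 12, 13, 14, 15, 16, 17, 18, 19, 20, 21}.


Set = {0, 2, 6, 7, 10, 12, 13, 14, 15, 16, 17, 18, 19, 20, 21}
0 is in the set.
1 is NOT in the set. This is the mex.
mex = 1

1


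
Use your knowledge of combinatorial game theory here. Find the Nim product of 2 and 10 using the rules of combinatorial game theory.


Nim multiplication is bilinear over XOR: (u XOR v) * w = (u*w) XOR (v*w).
So we split each operand into its bit components and XOR the pairwise Nim products.
2 = 2 (as XOR of powers of 2).
10 = 2 + 8 (as XOR of powers of 2).
Using the standard Nim-product table on single bits:
  2*2 = 3,   2*4 = 8,   2*8 = 12,
  4*4 = 6,   4*8 = 11,  8*8 = 13,
and  1*x = x (identity), k*l = l*k (commutative).
Pairwise Nim products:
  2 * 2 = 3
  2 * 8 = 12
XOR them: 3 XOR 12 = 15.
Result: 2 * 10 = 15 (in Nim).

15


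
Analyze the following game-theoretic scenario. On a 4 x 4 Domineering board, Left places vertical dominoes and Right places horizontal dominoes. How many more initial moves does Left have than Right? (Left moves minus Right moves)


Board is 4 x 4 (rows x cols).
Left (vertical) placements: (rows-1) * cols = 3 * 4 = 12
Right (horizontal) placements: rows * (cols-1) = 4 * 3 = 12
Advantage = Left - Right = 12 - 12 = 0

0


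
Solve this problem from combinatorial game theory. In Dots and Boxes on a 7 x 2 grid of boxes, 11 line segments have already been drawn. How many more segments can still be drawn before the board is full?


Grid: 7 x 2 boxes, i.e. 8 rows and 3 columns of dots.
Horizontal edges: (rows + 1) * cols = 8 * 2 = 16
Vertical edges: rows * (cols + 1) = 7 * 3 = 21
Total edges: 16 + 21 = 37
Edges drawn: 11
Remaining: 37 - 11 = 26

26


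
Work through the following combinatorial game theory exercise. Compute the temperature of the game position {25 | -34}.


The game is {25 | -34}, a switch {a | b} with numbers a > b.
Cooling {a | b} by t gives {a - t | b + t}, which stops being hot when a - t = b + t, i.e. at t = (a - b)/2. So the temperature of a switch is (a - b)/2.
Temperature = (Left option - Right option) / 2
= (25 - (-34)) / 2
= 59 / 2
= 59/2

59/2


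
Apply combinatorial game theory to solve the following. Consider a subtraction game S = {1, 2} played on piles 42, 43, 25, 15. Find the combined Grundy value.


Subtraction set: {1, 2}
For this subtraction set, G(n) = n mod 3 (period = max + 1 = 3).
Pile 1 (size 42): G(42) = 42 mod 3 = 0
Pile 2 (size 43): G(43) = 43 mod 3 = 1
Pile 3 (size 25): G(25) = 25 mod 3 = 1
Pile 4 (size 15): G(15) = 15 mod 3 = 0
Total Grundy value = XOR of all: 0 XOR 1 XOR 1 XOR 0 = 0

0


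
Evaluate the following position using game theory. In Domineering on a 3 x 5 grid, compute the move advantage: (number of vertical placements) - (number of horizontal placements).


Board is 3 x 5 (rows x cols).
Left (vertical) placements: (rows-1) * cols = 2 * 5 = 10
Right (horizontal) placements: rows * (cols-1) = 3 * 4 = 12
Advantage = Left - Right = 10 - 12 = -2

-2


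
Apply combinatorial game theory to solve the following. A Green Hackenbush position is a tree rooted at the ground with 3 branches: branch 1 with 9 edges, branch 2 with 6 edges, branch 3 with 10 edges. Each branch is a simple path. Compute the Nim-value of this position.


The tree has 3 branches from the ground vertex.
In Green Hackenbush, the Nim-value of a simple path of length k is k.
Branch 1: length 9, Nim-value = 9
Branch 2: length 6, Nim-value = 6
Branch 3: length 10, Nim-value = 10
Total Nim-value = XOR of all branch values:
0 XOR 9 = 9
9 XOR 6 = 15
15 XOR 10 = 5
Nim-value of the tree = 5

5


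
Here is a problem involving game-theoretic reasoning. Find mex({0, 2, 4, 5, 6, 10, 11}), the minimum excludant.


Set = {0, 2, 4, 5, 6, 10, 11}
0 is in the set.
1 is NOT in the set. This is the mex.
mex = 1

1


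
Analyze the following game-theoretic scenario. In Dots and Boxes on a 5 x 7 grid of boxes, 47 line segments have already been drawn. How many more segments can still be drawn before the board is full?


Grid: 5 x 7 boxes, i.e. 6 rows and 8 columns of dots.
Horizontal edges: (rows + 1) * cols = 6 * 7 = 42
Vertical edges: rows * (cols + 1) = 5 * 8 = 40
Total edges: 42 + 40 = 82
Edges drawn: 47
Remaining: 82 - 47 = 35

35


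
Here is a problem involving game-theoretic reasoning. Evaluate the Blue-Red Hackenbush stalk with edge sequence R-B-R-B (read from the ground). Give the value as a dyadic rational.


Edges (from ground): R-B-R-B
By Berlekamp's sign-expansion rule, a Blue-Red Hackenbush stalk has the value of the surreal number whose sign sequence is the edge sequence with B -> + and R -> -.
Sign sequence: -+-+
Trace the sign expansion in the surreal number tree, starting from 0:
Edge 1: R (sign -) -> bounds (-inf, 0), value = -1
Edge 2: B (sign +) -> bounds (-1, 0), value = -1/2
Edge 3: R (sign -) -> bounds (-1, -1/2), value = -3/4
Edge 4: B (sign +) -> bounds (-3/4, -1/2), value = -5/8
Game value = -5/8

-5/8
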